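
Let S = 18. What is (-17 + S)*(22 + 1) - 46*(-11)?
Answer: 529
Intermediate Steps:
(-17 + S)*(22 + 1) - 46*(-11) = (-17 + 18)*(22 + 1) - 46*(-11) = 1*23 + 506 = 23 + 506 = 529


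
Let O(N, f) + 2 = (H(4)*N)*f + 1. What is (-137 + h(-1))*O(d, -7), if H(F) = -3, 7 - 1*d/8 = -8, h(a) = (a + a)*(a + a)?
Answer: -335027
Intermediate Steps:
h(a) = 4*a**2 (h(a) = (2*a)*(2*a) = 4*a**2)
d = 120 (d = 56 - 8*(-8) = 56 + 64 = 120)
O(N, f) = -1 - 3*N*f (O(N, f) = -2 + ((-3*N)*f + 1) = -2 + (-3*N*f + 1) = -2 + (1 - 3*N*f) = -1 - 3*N*f)
(-137 + h(-1))*O(d, -7) = (-137 + 4*(-1)**2)*(-1 - 3*120*(-7)) = (-137 + 4*1)*(-1 + 2520) = (-137 + 4)*2519 = -133*2519 = -335027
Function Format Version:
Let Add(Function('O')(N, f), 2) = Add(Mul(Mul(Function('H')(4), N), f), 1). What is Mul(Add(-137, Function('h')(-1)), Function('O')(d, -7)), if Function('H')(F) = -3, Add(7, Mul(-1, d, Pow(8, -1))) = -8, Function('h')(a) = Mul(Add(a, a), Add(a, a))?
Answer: -335027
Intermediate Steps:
Function('h')(a) = Mul(4, Pow(a, 2)) (Function('h')(a) = Mul(Mul(2, a), Mul(2, a)) = Mul(4, Pow(a, 2)))
d = 120 (d = Add(56, Mul(-8, -8)) = Add(56, 64) = 120)
Function('O')(N, f) = Add(-1, Mul(-3, N, f)) (Function('O')(N, f) = Add(-2, Add(Mul(Mul(-3, N), f), 1)) = Add(-2, Add(Mul(-3, N, f), 1)) = Add(-2, Add(1, Mul(-3, N, f))) = Add(-1, Mul(-3, N, f)))
Mul(Add(-137, Function('h')(-1)), Function('O')(d, -7)) = Mul(Add(-137, Mul(4, Pow(-1, 2))), Add(-1, Mul(-3, 120, -7))) = Mul(Add(-137, Mul(4, 1)), Add(-1, 2520)) = Mul(Add(-137, 4), 2519) = Mul(-133, 2519) = -335027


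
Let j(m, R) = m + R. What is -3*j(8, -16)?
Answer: 24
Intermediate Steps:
j(m, R) = R + m
-3*j(8, -16) = -3*(-16 + 8) = -3*(-8) = 24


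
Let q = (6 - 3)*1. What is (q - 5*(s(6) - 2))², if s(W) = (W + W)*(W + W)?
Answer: 499849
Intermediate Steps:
s(W) = 4*W² (s(W) = (2*W)*(2*W) = 4*W²)
q = 3 (q = 3*1 = 3)
(q - 5*(s(6) - 2))² = (3 - 5*(4*6² - 2))² = (3 - 5*(4*36 - 2))² = (3 - 5*(144 - 2))² = (3 - 5*142)² = (3 - 710)² = (-707)² = 499849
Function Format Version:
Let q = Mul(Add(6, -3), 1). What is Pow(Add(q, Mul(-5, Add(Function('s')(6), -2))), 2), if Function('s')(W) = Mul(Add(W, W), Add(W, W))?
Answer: 499849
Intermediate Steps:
Function('s')(W) = Mul(4, Pow(W, 2)) (Function('s')(W) = Mul(Mul(2, W), Mul(2, W)) = Mul(4, Pow(W, 2)))
q = 3 (q = Mul(3, 1) = 3)
Pow(Add(q, Mul(-5, Add(Function('s')(6), -2))), 2) = Pow(Add(3, Mul(-5, Add(Mul(4, Pow(6, 2)), -2))), 2) = Pow(Add(3, Mul(-5, Add(Mul(4, 36), -2))), 2) = Pow(Add(3, Mul(-5, Add(144, -2))), 2) = Pow(Add(3, Mul(-5, 142)), 2) = Pow(Add(3, -710), 2) = Pow(-707, 2) = 499849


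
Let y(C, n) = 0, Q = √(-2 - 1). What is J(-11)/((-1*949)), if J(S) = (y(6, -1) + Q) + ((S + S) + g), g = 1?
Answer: 21/949 - I*√3/949 ≈ 0.022129 - 0.0018251*I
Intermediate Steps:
Q = I*√3 (Q = √(-3) = I*√3 ≈ 1.732*I)
J(S) = 1 + 2*S + I*√3 (J(S) = (0 + I*√3) + ((S + S) + 1) = I*√3 + (2*S + 1) = I*√3 + (1 + 2*S) = 1 + 2*S + I*√3)
J(-11)/((-1*949)) = (1 + 2*(-11) + I*√3)/((-1*949)) = (1 - 22 + I*√3)/(-949) = (-21 + I*√3)*(-1/949) = 21/949 - I*√3/949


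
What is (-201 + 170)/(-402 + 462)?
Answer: -31/60 ≈ -0.51667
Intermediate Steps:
(-201 + 170)/(-402 + 462) = -31/60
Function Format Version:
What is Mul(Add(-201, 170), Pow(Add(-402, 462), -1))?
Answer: Rational(-31, 60) ≈ -0.51667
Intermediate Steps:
Mul(Add(-201, 170), Pow(Add(-402, 462), -1)) = Mul(-31, Pow(60, -1)) = Mul(-31, Rational(1, 60)) = Rational(-31, 60)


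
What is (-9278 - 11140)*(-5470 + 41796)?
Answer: -741704268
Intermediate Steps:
(-9278 - 11140)*(-5470 + 41796) = -20418*36326 = -741704268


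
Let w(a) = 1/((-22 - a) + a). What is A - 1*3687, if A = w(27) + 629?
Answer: -67277/22 ≈ -3058.0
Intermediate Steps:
w(a) = -1/22 (w(a) = 1/(-22) = -1/22)
A = 13837/22 (A = -1/22 + 629 = 13837/22 ≈ 628.95)
A - 1*3687 = 13837/22 - 1*3687 = 13837/22 - 3687 = -67277/22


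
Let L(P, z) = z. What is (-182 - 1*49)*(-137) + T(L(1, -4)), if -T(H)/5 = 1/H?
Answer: 126593/4 ≈ 31648.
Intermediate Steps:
T(H) = -5/H
(-182 - 1*49)*(-137) + T(L(1, -4)) = (-182 - 1*49)*(-137) - 5/(-4) = (-182 - 49)*(-137) - 5*(-¼) = -231*(-137) + 5/4 = 31647 + 5/4 = 126593/4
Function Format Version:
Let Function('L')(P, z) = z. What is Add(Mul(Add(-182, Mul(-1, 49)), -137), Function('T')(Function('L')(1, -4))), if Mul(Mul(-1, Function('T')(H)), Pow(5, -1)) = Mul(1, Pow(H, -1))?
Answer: Rational(126593, 4) ≈ 31648.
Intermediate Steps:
Function('T')(H) = Mul(-5, Pow(H, -1)) (Function('T')(H) = Mul(-5, Mul(1, Pow(H, -1))) = Mul(-5, Pow(H, -1)))
Add(Mul(Add(-182, Mul(-1, 49)), -137), Function('T')(Function('L')(1, -4))) = Add(Mul(Add(-182, Mul(-1, 49)), -137), Mul(-5, Pow(-4, -1))) = Add(Mul(Add(-182, -49), -137), Mul(-5, Rational(-1, 4))) = Add(Mul(-231, -137), Rational(5, 4)) = Add(31647, Rational(5, 4)) = Rational(126593, 4)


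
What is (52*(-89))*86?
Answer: -398008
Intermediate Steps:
(52*(-89))*86 = -4628*86 = -398008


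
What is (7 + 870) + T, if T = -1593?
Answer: -716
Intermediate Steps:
(7 + 870) + T = (7 + 870) - 1593 = 877 - 1593 = -716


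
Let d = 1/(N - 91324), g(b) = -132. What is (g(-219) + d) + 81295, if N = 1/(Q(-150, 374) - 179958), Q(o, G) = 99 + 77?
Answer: 1332567521762365/16418411369 ≈ 81163.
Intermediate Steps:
Q(o, G) = 176
N = -1/179782 (N = 1/(176 - 179958) = 1/(-179782) = -1/179782 ≈ -5.5623e-6)
d = -179782/16418411369 (d = 1/(-1/179782 - 91324) = 1/(-16418411369/179782) = -179782/16418411369 ≈ -1.0950e-5)
(g(-219) + d) + 81295 = (-132 - 179782/16418411369) + 81295 = -2167230480490/16418411369 + 81295 = 1332567521762365/16418411369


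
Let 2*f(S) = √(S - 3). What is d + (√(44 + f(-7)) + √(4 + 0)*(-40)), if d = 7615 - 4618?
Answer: 2917 + √(176 + 2*I*√10)/2 ≈ 2923.6 + 0.11916*I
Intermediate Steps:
d = 2997
f(S) = √(-3 + S)/2 (f(S) = √(S - 3)/2 = √(-3 + S)/2)
d + (√(44 + f(-7)) + √(4 + 0)*(-40)) = 2997 + (√(44 + √(-3 - 7)/2) + √(4 + 0)*(-40)) = 2997 + (√(44 + √(-10)/2) + √4*(-40)) = 2997 + (√(44 + (I*√10)/2) + 2*(-40)) = 2997 + (√(44 + I*√10/2) - 80) = 2997 + (-80 + √(44 + I*√10/2)) = 2917 + √(44 + I*√10/2)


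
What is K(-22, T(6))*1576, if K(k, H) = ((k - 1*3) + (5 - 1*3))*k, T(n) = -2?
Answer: 797456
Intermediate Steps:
K(k, H) = k*(-1 + k) (K(k, H) = ((k - 3) + (5 - 3))*k = ((-3 + k) + 2)*k = (-1 + k)*k = k*(-1 + k))
K(-22, T(6))*1576 = -22*(-1 - 22)*1576 = -22*(-23)*1576 = 506*1576 = 797456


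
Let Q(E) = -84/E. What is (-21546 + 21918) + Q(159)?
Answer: 19688/53 ≈ 371.47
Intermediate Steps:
(-21546 + 21918) + Q(159) = (-21546 + 21918) - 84/159 = 372 - 84*1/159 = 372 - 28/53 = 19688/53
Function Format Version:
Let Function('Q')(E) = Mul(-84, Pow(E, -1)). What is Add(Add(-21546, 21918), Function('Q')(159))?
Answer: Rational(19688, 53) ≈ 371.47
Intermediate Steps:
Add(Add(-21546, 21918), Function('Q')(159)) = Add(Add(-21546, 21918), Mul(-84, Pow(159, -1))) = Add(372, Mul(-84, Rational(1, 159))) = Add(372, Rational(-28, 53)) = Rational(19688, 53)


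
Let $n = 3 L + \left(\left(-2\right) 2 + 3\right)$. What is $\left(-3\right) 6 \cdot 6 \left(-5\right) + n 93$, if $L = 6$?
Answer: $2121$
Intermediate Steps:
$n = 17$ ($n = 3 \cdot 6 + \left(\left(-2\right) 2 + 3\right) = 18 + \left(-4 + 3\right) = 18 - 1 = 17$)
$\left(-3\right) 6 \cdot 6 \left(-5\right) + n 93 = \left(-3\right) 6 \cdot 6 \left(-5\right) + 17 \cdot 93 = \left(-18\right) \left(-30\right) + 1581 = 540 + 1581 = 2121$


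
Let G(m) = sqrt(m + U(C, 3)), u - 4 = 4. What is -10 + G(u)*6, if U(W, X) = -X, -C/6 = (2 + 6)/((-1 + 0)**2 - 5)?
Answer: -10 + 6*sqrt(5) ≈ 3.4164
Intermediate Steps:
C = 12 (C = -6*(2 + 6)/((-1 + 0)**2 - 5) = -48/((-1)**2 - 5) = -48/(1 - 5) = -48/(-4) = -48*(-1)/4 = -6*(-2) = 12)
u = 8 (u = 4 + 4 = 8)
G(m) = sqrt(-3 + m) (G(m) = sqrt(m - 1*3) = sqrt(m - 3) = sqrt(-3 + m))
-10 + G(u)*6 = -10 + sqrt(-3 + 8)*6 = -10 + sqrt(5)*6 = -10 + 6*sqrt(5)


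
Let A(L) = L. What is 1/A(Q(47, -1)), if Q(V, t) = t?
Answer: -1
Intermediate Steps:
1/A(Q(47, -1)) = 1/(-1) = -1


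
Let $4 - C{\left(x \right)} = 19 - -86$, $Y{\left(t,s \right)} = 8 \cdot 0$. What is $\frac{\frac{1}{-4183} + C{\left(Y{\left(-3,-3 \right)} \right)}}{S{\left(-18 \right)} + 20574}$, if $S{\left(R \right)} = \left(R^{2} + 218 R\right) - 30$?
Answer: $- \frac{35207}{5906396} \approx -0.0059608$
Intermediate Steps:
$Y{\left(t,s \right)} = 0$
$S{\left(R \right)} = -30 + R^{2} + 218 R$
$C{\left(x \right)} = -101$ ($C{\left(x \right)} = 4 - \left(19 - -86\right) = 4 - \left(19 + 86\right) = 4 - 105 = -101$)
$\frac{\frac{1}{-4183} + C{\left(Y{\left(-3,-3 \right)} \right)}}{S{\left(-18 \right)} + 20574} = \frac{\frac{1}{-4183} - 101}{\left(-30 + \left(-18\right)^{2} + 218 \left(-18\right)\right) + 20574} = \frac{- \frac{1}{4183} - 101}{\left(-30 + 324 - 3924\right) + 20574} = - \frac{422484}{4183 \left(-3630 + 20574\right)} = - \frac{422484}{4183 \cdot 16944} = \left(- \frac{422484}{4183}\right) \frac{1}{16944} = - \frac{35207}{5906396}$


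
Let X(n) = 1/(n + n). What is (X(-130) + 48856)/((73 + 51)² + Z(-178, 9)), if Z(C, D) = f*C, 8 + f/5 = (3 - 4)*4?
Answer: 12702559/6774560 ≈ 1.8750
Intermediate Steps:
f = -60 (f = -40 + 5*((3 - 4)*4) = -40 + 5*(-1*4) = -40 + 5*(-4) = -40 - 20 = -60)
X(n) = 1/(2*n)
Z(C, D) = -60*C
(X(-130) + 48856)/((73 + 51)² + Z(-178, 9)) = ((½)/(-130) + 48856)/((73 + 51)² - 60*(-178)) = ((½)*(-1/130) + 48856)/(124² + 10680) = (-1/260 + 48856)/(15376 + 10680) = (12702559/260)/26056 = (12702559/260)*(1/26056) = 12702559/6774560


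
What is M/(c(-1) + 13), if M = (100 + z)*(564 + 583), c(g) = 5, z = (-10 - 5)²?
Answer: 372775/18 ≈ 20710.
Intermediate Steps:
z = 225 (z = (-15)² = 225)
M = 372775 (M = (100 + 225)*(564 + 583) = 325*1147 = 372775)
M/(c(-1) + 13) = 372775/(5 + 13) = 372775/18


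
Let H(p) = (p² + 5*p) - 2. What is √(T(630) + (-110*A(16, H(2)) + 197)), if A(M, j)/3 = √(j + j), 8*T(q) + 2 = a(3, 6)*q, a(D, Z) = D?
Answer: √(433 - 660*√6) ≈ 34.404*I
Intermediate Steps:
T(q) = -¼ + 3*q/8 (T(q) = -¼ + (3*q)/8 = -¼ + 3*q/8)
H(p) = -2 + p² + 5*p
A(M, j) = 3*√2*√j (A(M, j) = 3*√(j + j) = 3*√(2*j) = 3*(√2*√j) = 3*√2*√j)
√(T(630) + (-110*A(16, H(2)) + 197)) = √((-¼ + (3/8)*630) + (-330*√2*√(-2 + 2² + 5*2) + 197)) = √((-¼ + 945/4) + (-330*√2*√(-2 + 4 + 10) + 197)) = √(236 + (-330*√2*√12 + 197)) = √(236 + (-330*√2*2*√3 + 197)) = √(236 + (-660*√6 + 197)) = √(236 + (197 - 660*√6)) = √(433 - 660*√6)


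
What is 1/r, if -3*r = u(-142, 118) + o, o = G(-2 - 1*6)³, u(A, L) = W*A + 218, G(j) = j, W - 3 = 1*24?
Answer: 1/1376 ≈ 0.00072674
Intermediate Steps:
W = 27 (W = 3 + 1*24 = 3 + 24 = 27)
u(A, L) = 218 + 27*A (u(A, L) = 27*A + 218 = 218 + 27*A)
o = -512 (o = (-2 - 1*6)³ = (-2 - 6)³ = (-8)³ = -512)
r = 1376 (r = -((218 + 27*(-142)) - 512)/3 = -((218 - 3834) - 512)/3 = -(-3616 - 512)/3 = -⅓*(-4128) = 1376)
1/r = 1/1376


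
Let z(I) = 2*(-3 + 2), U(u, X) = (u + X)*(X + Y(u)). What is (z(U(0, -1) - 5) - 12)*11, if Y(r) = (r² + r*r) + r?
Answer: -154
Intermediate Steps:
Y(r) = r + 2*r² (Y(r) = (r² + r²) + r = 2*r² + r = r + 2*r²)
U(u, X) = (X + u)*(X + u*(1 + 2*u)) (U(u, X) = (u + X)*(X + u*(1 + 2*u)) = (X + u)*(X + u*(1 + 2*u)))
z(I) = -2 (z(I) = 2*(-1) = -2)
(z(U(0, -1) - 5) - 12)*11 = (-2 - 12)*11 = -14*11 = -154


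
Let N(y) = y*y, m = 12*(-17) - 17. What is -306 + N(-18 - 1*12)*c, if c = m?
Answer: -199206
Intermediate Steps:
m = -221 (m = -204 - 17 = -221)
N(y) = y²
c = -221
-306 + N(-18 - 1*12)*c = -306 + (-18 - 1*12)²*(-221) = -306 + (-18 - 12)²*(-221) = -306 + (-30)²*(-221) = -306 + 900*(-221) = -306 - 198900 = -199206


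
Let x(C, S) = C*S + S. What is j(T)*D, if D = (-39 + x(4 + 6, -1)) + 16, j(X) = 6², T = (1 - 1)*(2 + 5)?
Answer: -1224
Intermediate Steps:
x(C, S) = S + C*S
T = 0 (T = 0*7 = 0)
j(X) = 36
D = -34 (D = (-39 - (1 + (4 + 6))) + 16 = (-39 - (1 + 10)) + 16 = (-39 - 1*11) + 16 = (-39 - 11) + 16 = -50 + 16 = -34)
j(T)*D = 36*(-34) = -1224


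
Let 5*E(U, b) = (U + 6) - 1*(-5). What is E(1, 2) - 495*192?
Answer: -475188/5 ≈ -95038.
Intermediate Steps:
E(U, b) = 11/5 + U/5 (E(U, b) = ((U + 6) - 1*(-5))/5 = ((6 + U) + 5)/5 = (11 + U)/5 = 11/5 + U/5)
E(1, 2) - 495*192 = (11/5 + (1/5)*1) - 495*192 = (11/5 + 1/5) - 95040 = 12/5 - 95040 = -475188/5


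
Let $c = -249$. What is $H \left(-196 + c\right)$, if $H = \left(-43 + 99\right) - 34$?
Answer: $-9790$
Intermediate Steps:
$H = 22$ ($H = 56 - 34 = 22$)
$H \left(-196 + c\right) = 22 \left(-196 - 249\right) = 22 \left(-445\right) = -9790$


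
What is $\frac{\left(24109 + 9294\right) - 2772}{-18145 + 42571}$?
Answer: $\frac{30631}{24426} \approx 1.254$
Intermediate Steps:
$\frac{\left(24109 + 9294\right) - 2772}{-18145 + 42571} = \frac{33403 - 2772}{24426} = 30631 \cdot \frac{1}{24426} = \frac{30631}{24426}$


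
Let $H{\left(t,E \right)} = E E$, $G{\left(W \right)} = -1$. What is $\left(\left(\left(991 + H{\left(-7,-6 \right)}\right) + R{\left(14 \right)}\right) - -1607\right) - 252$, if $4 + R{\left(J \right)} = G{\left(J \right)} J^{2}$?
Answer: $2182$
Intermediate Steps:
$H{\left(t,E \right)} = E^{2}$
$R{\left(J \right)} = -4 - J^{2}$
$\left(\left(\left(991 + H{\left(-7,-6 \right)}\right) + R{\left(14 \right)}\right) - -1607\right) - 252 = \left(\left(\left(991 + \left(-6\right)^{2}\right) - 200\right) - -1607\right) - 252 = \left(\left(\left(991 + 36\right) - 200\right) + 1607\right) - 252 = \left(\left(1027 - 200\right) + 1607\right) - 252 = \left(827 + 1607\right) - 252 = 2434 - 252 = 2182$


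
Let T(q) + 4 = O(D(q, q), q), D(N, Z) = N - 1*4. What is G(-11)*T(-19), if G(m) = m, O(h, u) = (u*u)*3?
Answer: -11869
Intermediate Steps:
D(N, Z) = -4 + N (D(N, Z) = N - 4 = -4 + N)
O(h, u) = 3*u² (O(h, u) = u²*3 = 3*u²)
T(q) = -4 + 3*q²
G(-11)*T(-19) = -11*(-4 + 3*(-19)²) = -11*(-4 + 3*361) = -11*(-4 + 1083) = -11*1079 = -11869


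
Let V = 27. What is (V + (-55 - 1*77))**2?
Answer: 11025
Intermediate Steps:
(V + (-55 - 1*77))**2 = (27 + (-55 - 1*77))**2 = (27 + (-55 - 77))**2 = (27 - 132)**2 = (-105)**2 = 11025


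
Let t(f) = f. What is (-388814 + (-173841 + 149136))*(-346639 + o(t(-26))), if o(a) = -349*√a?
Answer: 143341812641 + 144318131*I*√26 ≈ 1.4334e+11 + 7.3588e+8*I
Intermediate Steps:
(-388814 + (-173841 + 149136))*(-346639 + o(t(-26))) = (-388814 + (-173841 + 149136))*(-346639 - 349*I*√26) = (-388814 - 24705)*(-346639 - 349*I*√26) = -413519*(-346639 - 349*I*√26) = 143341812641 + 144318131*I*√26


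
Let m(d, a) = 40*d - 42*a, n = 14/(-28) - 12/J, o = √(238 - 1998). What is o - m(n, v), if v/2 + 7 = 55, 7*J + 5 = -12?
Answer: 65524/17 + 4*I*√110 ≈ 3854.4 + 41.952*I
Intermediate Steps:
J = -17/7 (J = -5/7 + (⅐)*(-12) = -5/7 - 12/7 = -17/7 ≈ -2.4286)
o = 4*I*√110 (o = √(-1760) = 4*I*√110 ≈ 41.952*I)
v = 96 (v = -14 + 2*55 = -14 + 110 = 96)
n = 151/34 (n = 14/(-28) - 12/(-17/7) = 14*(-1/28) - 12*(-7/17) = -½ + 84/17 = 151/34 ≈ 4.4412)
m(d, a) = -42*a + 40*d
o - m(n, v) = 4*I*√110 - (-42*96 + 40*(151/34)) = 4*I*√110 - (-4032 + 3020/17) = 4*I*√110 - 1*(-65524/17) = 4*I*√110 + 65524/17 = 65524/17 + 4*I*√110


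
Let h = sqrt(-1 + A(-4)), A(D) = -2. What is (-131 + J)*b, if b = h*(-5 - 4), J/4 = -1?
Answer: 1215*I*sqrt(3) ≈ 2104.4*I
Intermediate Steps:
J = -4 (J = 4*(-1) = -4)
h = I*sqrt(3) (h = sqrt(-1 - 2) = sqrt(-3) = I*sqrt(3) ≈ 1.732*I)
b = -9*I*sqrt(3) (b = (I*sqrt(3))*(-5 - 4) = (I*sqrt(3))*(-9) = -9*I*sqrt(3) ≈ -15.588*I)
(-131 + J)*b = (-131 - 4)*(-9*I*sqrt(3)) = -(-1215)*I*sqrt(3) = 1215*I*sqrt(3)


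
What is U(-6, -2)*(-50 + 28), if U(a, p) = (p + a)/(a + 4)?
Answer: -88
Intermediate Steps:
U(a, p) = (a + p)/(4 + a)
U(-6, -2)*(-50 + 28) = ((-6 - 2)/(4 - 6))*(-50 + 28) = (-8/(-2))*(-22) = -½*(-8)*(-22) = 4*(-22) = -88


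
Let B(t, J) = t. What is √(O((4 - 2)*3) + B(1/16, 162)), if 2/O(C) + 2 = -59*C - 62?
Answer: √40337/836 ≈ 0.24024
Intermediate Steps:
O(C) = 2/(-64 - 59*C) (O(C) = 2/(-2 + (-59*C - 62)) = 2/(-2 + (-62 - 59*C)) = 2/(-64 - 59*C))
√(O((4 - 2)*3) + B(1/16, 162)) = √(-2/(64 + 59*((4 - 2)*3)) + 1/16) = √(-2/(64 + 59*(2*3)) + 1/16) = √(-2/(64 + 59*6) + 1/16) = √(-2/(64 + 354) + 1/16) = √(-2/418 + 1/16) = √(-2*1/418 + 1/16) = √(-1/209 + 1/16) = √(193/3344) = √40337/836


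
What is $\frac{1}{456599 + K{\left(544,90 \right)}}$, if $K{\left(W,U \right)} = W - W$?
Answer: $\frac{1}{456599} \approx 2.1901 \cdot 10^{-6}$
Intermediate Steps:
$K{\left(W,U \right)} = 0$
$\frac{1}{456599 + K{\left(544,90 \right)}} = \frac{1}{456599 + 0} = \frac{1}{456599}$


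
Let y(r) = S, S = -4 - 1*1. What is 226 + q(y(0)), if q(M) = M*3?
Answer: 211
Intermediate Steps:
S = -5 (S = -4 - 1 = -5)
y(r) = -5
q(M) = 3*M
226 + q(y(0)) = 226 + 3*(-5) = 226 - 15 = 211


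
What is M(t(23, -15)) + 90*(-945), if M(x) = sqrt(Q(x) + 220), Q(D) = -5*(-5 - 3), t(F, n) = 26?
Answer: -85050 + 2*sqrt(65) ≈ -85034.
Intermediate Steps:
Q(D) = 40 (Q(D) = -5*(-8) = 40)
M(x) = 2*sqrt(65) (M(x) = sqrt(40 + 220) = sqrt(260) = 2*sqrt(65))
M(t(23, -15)) + 90*(-945) = 2*sqrt(65) + 90*(-945) = 2*sqrt(65) - 85050 = -85050 + 2*sqrt(65)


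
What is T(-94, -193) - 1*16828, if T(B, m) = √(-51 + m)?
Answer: -16828 + 2*I*√61 ≈ -16828.0 + 15.62*I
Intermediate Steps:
T(-94, -193) - 1*16828 = √(-51 - 193) - 1*16828 = √(-244) - 16828 = 2*I*√61 - 16828 = -16828 + 2*I*√61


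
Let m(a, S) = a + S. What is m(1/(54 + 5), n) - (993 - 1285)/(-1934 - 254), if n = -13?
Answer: -423309/32273 ≈ -13.117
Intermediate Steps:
m(a, S) = S + a
m(1/(54 + 5), n) - (993 - 1285)/(-1934 - 254) = (-13 + 1/(54 + 5)) - (993 - 1285)/(-1934 - 254) = (-13 + 1/59) - (-292)/(-2188) = (-13 + 1/59) - (-292)*(-1)/2188 = -766/59 - 1*73/547 = -766/59 - 73/547 = -423309/32273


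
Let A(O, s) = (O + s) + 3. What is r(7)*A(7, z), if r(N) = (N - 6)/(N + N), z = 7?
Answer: 17/14 ≈ 1.2143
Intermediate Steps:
A(O, s) = 3 + O + s
r(N) = (-6 + N)/(2*N) (r(N) = (-6 + N)/((2*N)) = (-6 + N)*(1/(2*N)) = (-6 + N)/(2*N))
r(7)*A(7, z) = ((½)*(-6 + 7)/7)*(3 + 7 + 7) = ((½)*(⅐)*1)*17 = (1/14)*17 = 17/14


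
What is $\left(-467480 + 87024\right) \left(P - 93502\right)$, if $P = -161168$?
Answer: $96890729520$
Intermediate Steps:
$\left(-467480 + 87024\right) \left(P - 93502\right) = \left(-467480 + 87024\right) \left(-161168 - 93502\right) = \left(-380456\right) \left(-254670\right) = 96890729520$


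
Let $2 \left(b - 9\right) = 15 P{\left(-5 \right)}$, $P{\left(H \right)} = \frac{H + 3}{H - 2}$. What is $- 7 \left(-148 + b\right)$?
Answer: $958$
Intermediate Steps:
$P{\left(H \right)} = \frac{3 + H}{-2 + H}$
$b = \frac{78}{7}$ ($b = 9 + \frac{15 \frac{3 - 5}{-2 - 5}}{2} = 9 + \frac{15 \frac{1}{-7} \left(-2\right)}{2} = 9 + \frac{15 \left(\left(- \frac{1}{7}\right) \left(-2\right)\right)}{2} = 9 + \frac{15 \cdot \frac{2}{7}}{2} = 9 + \frac{1}{2} \cdot \frac{30}{7} = 9 + \frac{15}{7} = \frac{78}{7} \approx 11.143$)
$- 7 \left(-148 + b\right) = - 7 \left(-148 + \frac{78}{7}\right) = \left(-7\right) \left(- \frac{958}{7}\right) = 958$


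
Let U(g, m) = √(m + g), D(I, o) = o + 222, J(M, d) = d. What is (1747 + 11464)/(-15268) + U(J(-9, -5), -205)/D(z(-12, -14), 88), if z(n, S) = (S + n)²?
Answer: -1201/1388 + I*√210/310 ≈ -0.86527 + 0.046746*I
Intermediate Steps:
D(I, o) = 222 + o
U(g, m) = √(g + m)
(1747 + 11464)/(-15268) + U(J(-9, -5), -205)/D(z(-12, -14), 88) = (1747 + 11464)/(-15268) + √(-5 - 205)/(222 + 88) = 13211*(-1/15268) + √(-210)/310 = -1201/1388 + (I*√210)*(1/310) = -1201/1388 + I*√210/310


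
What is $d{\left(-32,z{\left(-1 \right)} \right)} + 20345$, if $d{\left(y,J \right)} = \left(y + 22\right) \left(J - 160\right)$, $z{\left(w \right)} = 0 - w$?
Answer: $21935$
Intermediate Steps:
$z{\left(w \right)} = - w$
$d{\left(y,J \right)} = \left(-160 + J\right) \left(22 + y\right)$ ($d{\left(y,J \right)} = \left(22 + y\right) \left(-160 + J\right) = \left(-160 + J\right) \left(22 + y\right)$)
$d{\left(-32,z{\left(-1 \right)} \right)} + 20345 = \left(-3520 - -5120 + 22 \left(\left(-1\right) \left(-1\right)\right) + \left(-1\right) \left(-1\right) \left(-32\right)\right) + 20345 = \left(-3520 + 5120 + 22 \cdot 1 + 1 \left(-32\right)\right) + 20345 = \left(-3520 + 5120 + 22 - 32\right) + 20345 = 1590 + 20345 = 21935$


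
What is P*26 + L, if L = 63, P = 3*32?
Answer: 2559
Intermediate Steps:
P = 96
P*26 + L = 96*26 + 63 = 2496 + 63 = 2559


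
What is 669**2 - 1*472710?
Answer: -25149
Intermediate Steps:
669**2 - 1*472710 = 447561 - 472710 = -25149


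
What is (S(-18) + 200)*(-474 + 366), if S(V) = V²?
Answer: -56592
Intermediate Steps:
(S(-18) + 200)*(-474 + 366) = ((-18)² + 200)*(-474 + 366) = (324 + 200)*(-108) = 524*(-108) = -56592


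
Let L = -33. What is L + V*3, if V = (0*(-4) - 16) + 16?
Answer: -33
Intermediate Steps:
V = 0 (V = (0 - 16) + 16 = -16 + 16 = 0)
L + V*3 = -33 + 0*3 = -33 + 0 = -33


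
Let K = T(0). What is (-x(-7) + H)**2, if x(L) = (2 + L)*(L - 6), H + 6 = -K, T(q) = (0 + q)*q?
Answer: 5041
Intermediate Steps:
T(q) = q**2 (T(q) = q*q = q**2)
K = 0 (K = 0**2 = 0)
H = -6 (H = -6 - 1*0 = -6 + 0 = -6)
x(L) = (-6 + L)*(2 + L) (x(L) = (2 + L)*(-6 + L) = (-6 + L)*(2 + L))
(-x(-7) + H)**2 = (-(-12 + (-7)**2 - 4*(-7)) - 6)**2 = (-(-12 + 49 + 28) - 6)**2 = (-1*65 - 6)**2 = (-65 - 6)**2 = (-71)**2 = 5041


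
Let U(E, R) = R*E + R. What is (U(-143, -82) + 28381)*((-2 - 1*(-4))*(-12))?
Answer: -960600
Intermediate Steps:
U(E, R) = R + E*R (U(E, R) = E*R + R = R + E*R)
(U(-143, -82) + 28381)*((-2 - 1*(-4))*(-12)) = (-82*(1 - 143) + 28381)*((-2 - 1*(-4))*(-12)) = (-82*(-142) + 28381)*((-2 + 4)*(-12)) = (11644 + 28381)*(2*(-12)) = 40025*(-24) = -960600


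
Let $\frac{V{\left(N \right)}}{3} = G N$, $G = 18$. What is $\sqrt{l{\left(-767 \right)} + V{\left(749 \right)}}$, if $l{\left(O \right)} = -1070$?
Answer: $4 \sqrt{2461} \approx 198.43$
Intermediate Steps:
$V{\left(N \right)} = 54 N$ ($V{\left(N \right)} = 3 \cdot 18 N = 54 N$)
$\sqrt{l{\left(-767 \right)} + V{\left(749 \right)}} = \sqrt{-1070 + 54 \cdot 749} = \sqrt{-1070 + 40446} = \sqrt{39376} = 4 \sqrt{2461}$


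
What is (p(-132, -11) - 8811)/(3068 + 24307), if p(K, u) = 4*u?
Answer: -1771/5475 ≈ -0.32347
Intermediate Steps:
(p(-132, -11) - 8811)/(3068 + 24307) = (4*(-11) - 8811)/(3068 + 24307) = (-44 - 8811)/27375 = -8855*1/27375 = -1771/5475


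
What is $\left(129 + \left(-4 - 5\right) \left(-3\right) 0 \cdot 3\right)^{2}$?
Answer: $16641$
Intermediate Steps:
$\left(129 + \left(-4 - 5\right) \left(-3\right) 0 \cdot 3\right)^{2} = \left(129 + \left(-9\right) \left(-3\right) 0 \cdot 3\right)^{2} = \left(129 + 27 \cdot 0 \cdot 3\right)^{2} = \left(129 + 0 \cdot 3\right)^{2} = \left(129 + 0\right)^{2} = 129^{2} = 16641$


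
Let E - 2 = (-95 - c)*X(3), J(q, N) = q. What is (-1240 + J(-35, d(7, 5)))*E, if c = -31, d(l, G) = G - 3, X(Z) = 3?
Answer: 242250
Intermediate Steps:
d(l, G) = -3 + G
E = -190 (E = 2 + (-95 - 1*(-31))*3 = 2 + (-95 + 31)*3 = 2 - 64*3 = 2 - 192 = -190)
(-1240 + J(-35, d(7, 5)))*E = (-1240 - 35)*(-190) = -1275*(-190) = 242250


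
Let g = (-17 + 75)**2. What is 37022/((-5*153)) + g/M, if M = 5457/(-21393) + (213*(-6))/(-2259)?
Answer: 4585601704534/425365245 ≈ 10780.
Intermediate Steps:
g = 3364 (g = 58**2 = 3364)
M = 556033/1789881 (M = 5457*(-1/21393) - 1278*(-1/2259) = -1819/7131 + 142/251 = 556033/1789881 ≈ 0.31065)
37022/((-5*153)) + g/M = 37022/((-5*153)) + 3364/(556033/1789881) = 37022/(-765) + 3364*(1789881/556033) = 37022*(-1/765) + 6021159684/556033 = -37022/765 + 6021159684/556033 = 4585601704534/425365245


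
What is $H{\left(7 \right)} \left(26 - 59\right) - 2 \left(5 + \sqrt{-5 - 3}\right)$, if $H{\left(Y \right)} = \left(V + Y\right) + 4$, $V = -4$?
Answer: $-241 - 4 i \sqrt{2} \approx -241.0 - 5.6569 i$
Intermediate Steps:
$H{\left(Y \right)} = Y$ ($H{\left(Y \right)} = \left(-4 + Y\right) + 4 = Y$)
$H{\left(7 \right)} \left(26 - 59\right) - 2 \left(5 + \sqrt{-5 - 3}\right) = 7 \left(26 - 59\right) - 2 \left(5 + \sqrt{-5 - 3}\right) = 7 \left(26 - 59\right) - 2 \left(5 + \sqrt{-8}\right) = 7 \left(-33\right) - 2 \left(5 + 2 i \sqrt{2}\right) = -231 - \left(10 + 4 i \sqrt{2}\right) = -241 - 4 i \sqrt{2}$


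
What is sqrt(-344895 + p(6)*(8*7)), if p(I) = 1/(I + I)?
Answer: 11*I*sqrt(25653)/3 ≈ 587.27*I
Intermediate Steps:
p(I) = 1/(2*I)
sqrt(-344895 + p(6)*(8*7)) = sqrt(-344895 + ((1/2)/6)*(8*7)) = sqrt(-344895 + ((1/2)*(1/6))*56) = sqrt(-344895 + (1/12)*56) = sqrt(-344895 + 14/3) = sqrt(-1034671/3) = 11*I*sqrt(25653)/3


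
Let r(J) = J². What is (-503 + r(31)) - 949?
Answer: -491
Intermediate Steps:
(-503 + r(31)) - 949 = (-503 + 31²) - 949 = (-503 + 961) - 949 = 458 - 949 = -491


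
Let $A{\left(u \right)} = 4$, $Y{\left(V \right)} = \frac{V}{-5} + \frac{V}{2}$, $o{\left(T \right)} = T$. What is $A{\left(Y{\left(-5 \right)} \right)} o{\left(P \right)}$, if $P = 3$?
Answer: $12$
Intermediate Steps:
$Y{\left(V \right)} = \frac{3 V}{10}$ ($Y{\left(V \right)} = V \left(- \frac{1}{5}\right) + V \frac{1}{2} = - \frac{V}{5} + \frac{V}{2} = \frac{3 V}{10}$)
$A{\left(Y{\left(-5 \right)} \right)} o{\left(P \right)} = 4 \cdot 3 = 12$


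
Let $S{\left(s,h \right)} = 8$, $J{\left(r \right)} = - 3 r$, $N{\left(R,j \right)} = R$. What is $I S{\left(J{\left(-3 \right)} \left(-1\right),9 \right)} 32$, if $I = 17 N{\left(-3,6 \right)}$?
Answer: $-13056$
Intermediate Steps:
$I = -51$ ($I = 17 \left(-3\right) = -51$)
$I S{\left(J{\left(-3 \right)} \left(-1\right),9 \right)} 32 = \left(-51\right) 8 \cdot 32 = \left(-408\right) 32 = -13056$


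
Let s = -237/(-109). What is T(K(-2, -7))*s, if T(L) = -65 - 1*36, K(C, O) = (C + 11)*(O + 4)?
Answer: -23937/109 ≈ -219.61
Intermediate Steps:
K(C, O) = (4 + O)*(11 + C) (K(C, O) = (11 + C)*(4 + O) = (4 + O)*(11 + C))
T(L) = -101 (T(L) = -65 - 36 = -101)
s = 237/109 (s = -237*(-1/109) = 237/109 ≈ 2.1743)
T(K(-2, -7))*s = -101*237/109 = -23937/109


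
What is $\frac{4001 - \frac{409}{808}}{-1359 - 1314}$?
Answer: $- \frac{3232399}{2159784} \approx -1.4966$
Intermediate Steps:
$\frac{4001 - \frac{409}{808}}{-1359 - 1314} = \frac{4001 - \frac{409}{808}}{-2673} = \left(4001 - \frac{409}{808}\right) \left(- \frac{1}{2673}\right) = \frac{3232399}{808} \left(- \frac{1}{2673}\right) = - \frac{3232399}{2159784}$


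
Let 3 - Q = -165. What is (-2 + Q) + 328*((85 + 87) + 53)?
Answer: 73966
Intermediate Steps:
Q = 168 (Q = 3 - 1*(-165) = 3 + 165 = 168)
(-2 + Q) + 328*((85 + 87) + 53) = (-2 + 168) + 328*((85 + 87) + 53) = 166 + 328*(172 + 53) = 166 + 328*225 = 166 + 73800 = 73966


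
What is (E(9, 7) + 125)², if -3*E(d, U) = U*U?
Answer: 106276/9 ≈ 11808.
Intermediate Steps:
E(d, U) = -U²/3 (E(d, U) = -U*U/3 = -U²/3)
(E(9, 7) + 125)² = (-⅓*7² + 125)² = (-⅓*49 + 125)² = (-49/3 + 125)² = (326/3)² = 106276/9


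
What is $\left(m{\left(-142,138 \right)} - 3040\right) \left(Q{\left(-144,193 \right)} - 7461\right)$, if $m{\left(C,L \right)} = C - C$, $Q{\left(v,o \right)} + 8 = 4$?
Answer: $22693600$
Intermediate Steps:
$Q{\left(v,o \right)} = -4$ ($Q{\left(v,o \right)} = -8 + 4 = -4$)
$m{\left(C,L \right)} = 0$
$\left(m{\left(-142,138 \right)} - 3040\right) \left(Q{\left(-144,193 \right)} - 7461\right) = \left(0 - 3040\right) \left(-4 - 7461\right) = \left(-3040\right) \left(-7465\right) = 22693600$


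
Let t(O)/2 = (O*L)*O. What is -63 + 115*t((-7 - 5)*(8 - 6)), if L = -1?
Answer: -132543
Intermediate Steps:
t(O) = -2*O² (t(O) = 2*((O*(-1))*O) = 2*((-O)*O) = 2*(-O²) = -2*O²)
-63 + 115*t((-7 - 5)*(8 - 6)) = -63 + 115*(-2*(-7 - 5)²*(8 - 6)²) = -63 + 115*(-2*(-12*2)²) = -63 + 115*(-2*(-24)²) = -63 + 115*(-2*576) = -63 + 115*(-1152) = -63 - 132480 = -132543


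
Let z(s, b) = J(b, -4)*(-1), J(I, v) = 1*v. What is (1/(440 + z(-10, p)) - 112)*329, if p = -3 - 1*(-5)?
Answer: -16360183/444 ≈ -36847.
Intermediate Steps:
J(I, v) = v
p = 2 (p = -3 + 5 = 2)
z(s, b) = 4 (z(s, b) = -4*(-1) = 4)
(1/(440 + z(-10, p)) - 112)*329 = (1/(440 + 4) - 112)*329 = (1/444 - 112)*329 = -49727/444*329 = -16360183/444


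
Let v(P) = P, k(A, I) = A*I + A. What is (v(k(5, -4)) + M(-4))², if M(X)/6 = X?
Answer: 1521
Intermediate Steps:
M(X) = 6*X
k(A, I) = A + A*I
(v(k(5, -4)) + M(-4))² = (5*(1 - 4) + 6*(-4))² = (5*(-3) - 24)² = (-15 - 24)² = (-39)² = 1521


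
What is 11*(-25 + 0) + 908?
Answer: 633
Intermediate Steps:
11*(-25 + 0) + 908 = 11*(-25) + 908 = -275 + 908 = 633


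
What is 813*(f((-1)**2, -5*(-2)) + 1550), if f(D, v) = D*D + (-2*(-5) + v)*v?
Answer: 1423563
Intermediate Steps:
f(D, v) = D**2 + v*(10 + v) (f(D, v) = D**2 + (10 + v)*v = D**2 + v*(10 + v))
813*(f((-1)**2, -5*(-2)) + 1550) = 813*((((-1)**2)**2 + (-5*(-2))**2 + 10*(-5*(-2))) + 1550) = 813*((1**2 + 10**2 + 10*10) + 1550) = 813*((1 + 100 + 100) + 1550) = 813*(201 + 1550) = 813*1751 = 1423563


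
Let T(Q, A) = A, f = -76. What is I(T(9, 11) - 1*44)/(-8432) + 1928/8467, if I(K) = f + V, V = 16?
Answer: 4191229/17848436 ≈ 0.23482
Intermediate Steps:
I(K) = -60 (I(K) = -76 + 16 = -60)
I(T(9, 11) - 1*44)/(-8432) + 1928/8467 = -60/(-8432) + 1928/8467 = -60*(-1/8432) + 1928*(1/8467) = 15/2108 + 1928/8467 = 4191229/17848436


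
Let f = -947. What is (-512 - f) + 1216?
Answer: 1651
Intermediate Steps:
(-512 - f) + 1216 = (-512 - 1*(-947)) + 1216 = (-512 + 947) + 1216 = 435 + 1216 = 1651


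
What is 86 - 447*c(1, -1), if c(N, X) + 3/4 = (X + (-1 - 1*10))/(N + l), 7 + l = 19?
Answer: 43361/52 ≈ 833.87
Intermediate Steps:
l = 12 (l = -7 + 19 = 12)
c(N, X) = -¾ + (-11 + X)/(12 + N) (c(N, X) = -¾ + (X + (-1 - 1*10))/(N + 12) = -¾ + (X + (-1 - 10))/(12 + N) = -¾ + (X - 11)/(12 + N) = -¾ + (-11 + X)/(12 + N))
86 - 447*c(1, -1) = 86 - 447*(-20 - 1 - ¾*1)/(12 + 1) = 86 - 447*(-20 - 1 - ¾)/13 = 86 - 447*(-87)/(13*4) = 86 - 447*(-87/52) = 86 + 38889/52 = 43361/52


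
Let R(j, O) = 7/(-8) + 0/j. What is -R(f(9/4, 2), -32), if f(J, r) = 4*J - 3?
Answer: 7/8 ≈ 0.87500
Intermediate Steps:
f(J, r) = -3 + 4*J
R(j, O) = -7/8 (R(j, O) = 7*(-⅛) + 0 = -7/8 + 0 = -7/8)
-R(f(9/4, 2), -32) = -1*(-7/8) = 7/8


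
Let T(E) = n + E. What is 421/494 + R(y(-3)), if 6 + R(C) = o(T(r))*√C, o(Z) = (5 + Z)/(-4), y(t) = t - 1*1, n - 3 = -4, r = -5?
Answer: -2543/494 + I/2 ≈ -5.1478 + 0.5*I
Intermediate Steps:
n = -1 (n = 3 - 4 = -1)
y(t) = -1 + t (y(t) = t - 1 = -1 + t)
T(E) = -1 + E
o(Z) = -5/4 - Z/4 (o(Z) = (5 + Z)*(-¼) = -5/4 - Z/4)
R(C) = -6 + √C/4 (R(C) = -6 + (-5/4 - (-1 - 5)/4)*√C = -6 + (-5/4 - ¼*(-6))*√C = -6 + (-5/4 + 3/2)*√C = -6 + √C/4)
421/494 + R(y(-3)) = 421/494 + (-6 + √(-1 - 3)/4) = 421*(1/494) + (-6 + √(-4)/4) = 421/494 + (-6 + (2*I)/4) = 421/494 + (-6 + I/2) = -2543/494 + I/2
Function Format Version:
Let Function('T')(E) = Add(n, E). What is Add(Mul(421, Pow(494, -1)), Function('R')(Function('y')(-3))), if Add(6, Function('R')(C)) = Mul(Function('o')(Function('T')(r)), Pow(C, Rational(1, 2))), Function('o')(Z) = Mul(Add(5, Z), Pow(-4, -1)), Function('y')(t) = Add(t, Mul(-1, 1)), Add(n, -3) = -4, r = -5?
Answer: Add(Rational(-2543, 494), Mul(Rational(1, 2), I)) ≈ Add(-5.1478, Mul(0.50000, I))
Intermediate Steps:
n = -1 (n = Add(3, -4) = -1)
Function('y')(t) = Add(-1, t) (Function('y')(t) = Add(t, -1) = Add(-1, t))
Function('T')(E) = Add(-1, E)
Function('o')(Z) = Add(Rational(-5, 4), Mul(Rational(-1, 4), Z)) (Function('o')(Z) = Mul(Add(5, Z), Rational(-1, 4)) = Add(Rational(-5, 4), Mul(Rational(-1, 4), Z)))
Function('R')(C) = Add(-6, Mul(Rational(1, 4), Pow(C, Rational(1, 2)))) (Function('R')(C) = Add(-6, Mul(Add(Rational(-5, 4), Mul(Rational(-1, 4), Add(-1, -5))), Pow(C, Rational(1, 2)))) = Add(-6, Mul(Add(Rational(-5, 4), Mul(Rational(-1, 4), -6)), Pow(C, Rational(1, 2)))) = Add(-6, Mul(Add(Rational(-5, 4), Rational(3, 2)), Pow(C, Rational(1, 2)))) = Add(-6, Mul(Rational(1, 4), Pow(C, Rational(1, 2)))))
Add(Mul(421, Pow(494, -1)), Function('R')(Function('y')(-3))) = Add(Mul(421, Pow(494, -1)), Add(-6, Mul(Rational(1, 4), Pow(Add(-1, -3), Rational(1, 2))))) = Add(Mul(421, Rational(1, 494)), Add(-6, Mul(Rational(1, 4), Pow(-4, Rational(1, 2))))) = Add(Rational(421, 494), Add(-6, Mul(Rational(1, 4), Mul(2, I)))) = Add(Rational(421, 494), Add(-6, Mul(Rational(1, 2), I))) = Add(Rational(-2543, 494), Mul(Rational(1, 2), I))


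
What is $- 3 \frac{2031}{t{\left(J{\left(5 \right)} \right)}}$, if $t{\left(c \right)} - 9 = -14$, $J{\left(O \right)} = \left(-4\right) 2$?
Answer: $\frac{6093}{5} \approx 1218.6$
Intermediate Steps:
$J{\left(O \right)} = -8$
$t{\left(c \right)} = -5$ ($t{\left(c \right)} = 9 - 14 = -5$)
$- 3 \frac{2031}{t{\left(J{\left(5 \right)} \right)}} = - 3 \frac{2031}{-5} = - 3 \cdot 2031 \left(- \frac{1}{5}\right) = \left(-3\right) \left(- \frac{2031}{5}\right) = \frac{6093}{5}$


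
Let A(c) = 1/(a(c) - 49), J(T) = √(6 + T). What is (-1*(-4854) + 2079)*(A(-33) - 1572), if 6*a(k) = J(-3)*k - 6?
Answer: -105031927212/9637 + 152526*√3/9637 ≈ -1.0899e+7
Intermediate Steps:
a(k) = -1 + k*√3/6 (a(k) = (√(6 - 3)*k - 6)/6 = (√3*k - 6)/6 = (k*√3 - 6)/6 = (-6 + k*√3)/6 = -1 + k*√3/6)
A(c) = 1/(-50 + c*√3/6) (A(c) = 1/((-1 + c*√3/6) - 49) = 1/(-50 + c*√3/6))
(-1*(-4854) + 2079)*(A(-33) - 1572) = (-1*(-4854) + 2079)*(6/(-300 - 33*√3) - 1572) = (4854 + 2079)*(-1572 + 6/(-300 - 33*√3)) = 6933*(-1572 + 6/(-300 - 33*√3)) = -10898676 + 41598/(-300 - 33*√3)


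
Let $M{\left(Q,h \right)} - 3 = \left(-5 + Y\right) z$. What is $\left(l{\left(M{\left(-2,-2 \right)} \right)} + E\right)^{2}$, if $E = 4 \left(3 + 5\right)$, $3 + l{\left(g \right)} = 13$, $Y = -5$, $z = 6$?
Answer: $1764$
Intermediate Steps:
$M{\left(Q,h \right)} = -57$ ($M{\left(Q,h \right)} = 3 + \left(-5 - 5\right) 6 = 3 - 60 = -57$)
$l{\left(g \right)} = 10$ ($l{\left(g \right)} = -3 + 13 = 10$)
$E = 32$ ($E = 4 \cdot 8 = 32$)
$\left(l{\left(M{\left(-2,-2 \right)} \right)} + E\right)^{2} = \left(10 + 32\right)^{2} = 42^{2} = 1764$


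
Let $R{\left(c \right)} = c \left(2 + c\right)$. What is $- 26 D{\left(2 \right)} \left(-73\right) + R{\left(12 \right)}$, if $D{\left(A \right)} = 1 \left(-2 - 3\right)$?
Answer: $-9322$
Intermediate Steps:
$D{\left(A \right)} = -5$ ($D{\left(A \right)} = 1 \left(-5\right) = -5$)
$- 26 D{\left(2 \right)} \left(-73\right) + R{\left(12 \right)} = \left(-26\right) \left(-5\right) \left(-73\right) + 12 \left(2 + 12\right) = 130 \left(-73\right) + 12 \cdot 14 = -9490 + 168 = -9322$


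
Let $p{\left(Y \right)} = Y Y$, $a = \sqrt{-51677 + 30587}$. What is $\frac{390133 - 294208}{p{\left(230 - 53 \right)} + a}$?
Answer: $\frac{1001744775}{327175777} - \frac{31975 i \sqrt{21090}}{327175777} \approx 3.0618 - 0.014193 i$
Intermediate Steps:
$a = i \sqrt{21090}$ ($a = \sqrt{-21090} = i \sqrt{21090} \approx 145.22 i$)
$p{\left(Y \right)} = Y^{2}$
$\frac{390133 - 294208}{p{\left(230 - 53 \right)} + a} = \frac{390133 - 294208}{\left(230 - 53\right)^{2} + i \sqrt{21090}} = \frac{95925}{\left(230 - 53\right)^{2} + i \sqrt{21090}} = \frac{95925}{177^{2} + i \sqrt{21090}} = \frac{95925}{31329 + i \sqrt{21090}}$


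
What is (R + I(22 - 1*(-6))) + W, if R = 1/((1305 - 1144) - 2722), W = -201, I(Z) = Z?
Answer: -443054/2561 ≈ -173.00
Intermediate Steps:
R = -1/2561 (R = 1/(161 - 2722) = 1/(-2561) = -1/2561 ≈ -0.00039047)
(R + I(22 - 1*(-6))) + W = (-1/2561 + (22 - 1*(-6))) - 201 = (-1/2561 + (22 + 6)) - 201 = (-1/2561 + 28) - 201 = 71707/2561 - 201 = -443054/2561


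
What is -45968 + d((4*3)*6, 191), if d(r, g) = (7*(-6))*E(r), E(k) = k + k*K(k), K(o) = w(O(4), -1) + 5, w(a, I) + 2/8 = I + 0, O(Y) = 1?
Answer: -60332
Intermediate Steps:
w(a, I) = -¼ + I (w(a, I) = -¼ + (I + 0) = -¼ + I)
K(o) = 15/4 (K(o) = (-¼ - 1) + 5 = -5/4 + 5 = 15/4)
E(k) = 19*k/4 (E(k) = k + k*(15/4) = k + 15*k/4 = 19*k/4)
d(r, g) = -399*r/2 (d(r, g) = (7*(-6))*(19*r/4) = -399*r/2)
-45968 + d((4*3)*6, 191) = -45968 - 399*4*3*6/2 = -45968 - 2394*6 = -45968 - 399/2*72 = -45968 - 14364 = -60332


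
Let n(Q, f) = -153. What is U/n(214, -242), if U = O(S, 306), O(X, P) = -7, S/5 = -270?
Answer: 7/153 ≈ 0.045752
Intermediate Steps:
S = -1350 (S = 5*(-270) = -1350)
U = -7
U/n(214, -242) = -7/(-153) = -7*(-1/153) = 7/153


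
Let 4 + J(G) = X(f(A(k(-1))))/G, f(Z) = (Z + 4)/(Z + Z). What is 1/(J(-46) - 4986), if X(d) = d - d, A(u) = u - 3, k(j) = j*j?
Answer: -1/4990 ≈ -0.00020040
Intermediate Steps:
k(j) = j²
A(u) = -3 + u
f(Z) = (4 + Z)/(2*Z) (f(Z) = (4 + Z)/((2*Z)) = (4 + Z)*(1/(2*Z)) = (4 + Z)/(2*Z))
X(d) = 0
J(G) = -4 (J(G) = -4 + 0/G = -4 + 0 = -4)
1/(J(-46) - 4986) = 1/(-4 - 4986) = 1/(-4990) = -1/4990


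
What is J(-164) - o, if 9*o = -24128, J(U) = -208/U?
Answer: 989716/369 ≈ 2682.2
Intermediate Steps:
o = -24128/9 (o = (1/9)*(-24128) = -24128/9 ≈ -2680.9)
J(-164) - o = -208/(-164) - 1*(-24128/9) = -208*(-1/164) + 24128/9 = 52/41 + 24128/9 = 989716/369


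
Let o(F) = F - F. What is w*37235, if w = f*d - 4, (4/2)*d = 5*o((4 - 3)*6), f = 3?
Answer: -148940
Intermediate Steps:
o(F) = 0
d = 0 (d = (5*0)/2 = (1/2)*0 = 0)
w = -4 (w = 3*0 - 4 = 0 - 4 = -4)
w*37235 = -4*37235 = -148940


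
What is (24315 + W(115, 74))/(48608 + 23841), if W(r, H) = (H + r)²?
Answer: 60036/72449 ≈ 0.82867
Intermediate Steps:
(24315 + W(115, 74))/(48608 + 23841) = (24315 + (74 + 115)²)/(48608 + 23841) = (24315 + 189²)/72449 = (24315 + 35721)*(1/72449) = 60036*(1/72449) = 60036/72449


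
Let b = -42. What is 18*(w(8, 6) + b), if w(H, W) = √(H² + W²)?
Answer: -576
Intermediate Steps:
18*(w(8, 6) + b) = 18*(√(8² + 6²) - 42) = 18*(√(64 + 36) - 42) = 18*(√100 - 42) = 18*(10 - 42) = 18*(-32) = -576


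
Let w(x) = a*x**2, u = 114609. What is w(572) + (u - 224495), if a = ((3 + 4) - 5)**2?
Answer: 1198850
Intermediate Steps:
a = 4 (a = (7 - 5)**2 = 2**2 = 4)
w(x) = 4*x**2
w(572) + (u - 224495) = 4*572**2 + (114609 - 224495) = 4*327184 - 109886 = 1308736 - 109886 = 1198850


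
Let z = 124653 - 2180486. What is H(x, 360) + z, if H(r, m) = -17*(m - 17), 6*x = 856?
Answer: -2061664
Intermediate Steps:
x = 428/3 (x = (⅙)*856 = 428/3 ≈ 142.67)
H(r, m) = 289 - 17*m (H(r, m) = -17*(-17 + m) = 289 - 17*m)
z = -2055833
H(x, 360) + z = (289 - 17*360) - 2055833 = (289 - 6120) - 2055833 = -5831 - 2055833 = -2061664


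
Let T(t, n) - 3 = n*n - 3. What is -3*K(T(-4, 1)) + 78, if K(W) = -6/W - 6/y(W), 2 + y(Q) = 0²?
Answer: 87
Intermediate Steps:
y(Q) = -2 (y(Q) = -2 + 0² = -2 + 0 = -2)
T(t, n) = n² (T(t, n) = 3 + (n*n - 3) = 3 + (n² - 3) = 3 + (-3 + n²) = n²)
K(W) = 3 - 6/W (K(W) = -6/W - 6/(-2) = -6/W - 6*(-½) = -6/W + 3 = 3 - 6/W)
-3*K(T(-4, 1)) + 78 = -3*(3 - 6/(1²)) + 78 = -3*(3 - 6/1) + 78 = -3*(3 - 6*1) + 78 = -3*(3 - 6) + 78 = -3*(-3) + 78 = 9 + 78 = 87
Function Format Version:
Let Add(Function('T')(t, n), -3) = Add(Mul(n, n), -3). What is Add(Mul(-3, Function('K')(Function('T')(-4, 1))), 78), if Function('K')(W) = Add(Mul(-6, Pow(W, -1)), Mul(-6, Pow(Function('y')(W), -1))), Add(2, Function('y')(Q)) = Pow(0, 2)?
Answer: 87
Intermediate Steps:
Function('y')(Q) = -2 (Function('y')(Q) = Add(-2, Pow(0, 2)) = Add(-2, 0) = -2)
Function('T')(t, n) = Pow(n, 2) (Function('T')(t, n) = Add(3, Add(Mul(n, n), -3)) = Add(3, Add(Pow(n, 2), -3)) = Add(3, Add(-3, Pow(n, 2))) = Pow(n, 2))
Function('K')(W) = Add(3, Mul(-6, Pow(W, -1))) (Function('K')(W) = Add(Mul(-6, Pow(W, -1)), Mul(-6, Pow(-2, -1))) = Add(Mul(-6, Pow(W, -1)), Mul(-6, Rational(-1, 2))) = Add(Mul(-6, Pow(W, -1)), 3) = Add(3, Mul(-6, Pow(W, -1))))
Add(Mul(-3, Function('K')(Function('T')(-4, 1))), 78) = Add(Mul(-3, Add(3, Mul(-6, Pow(Pow(1, 2), -1)))), 78) = Add(Mul(-3, Add(3, Mul(-6, Pow(1, -1)))), 78) = Add(Mul(-3, Add(3, Mul(-6, 1))), 78) = Add(Mul(-3, Add(3, -6)), 78) = Add(Mul(-3, -3), 78) = Add(9, 78) = 87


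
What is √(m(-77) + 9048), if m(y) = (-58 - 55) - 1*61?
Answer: 3*√986 ≈ 94.202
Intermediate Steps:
m(y) = -174 (m(y) = -113 - 61 = -174)
√(m(-77) + 9048) = √(-174 + 9048) = √8874 = 3*√986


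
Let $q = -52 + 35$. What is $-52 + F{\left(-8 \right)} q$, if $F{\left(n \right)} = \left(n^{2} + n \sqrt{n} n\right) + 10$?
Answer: $-1310 - 2176 i \sqrt{2} \approx -1310.0 - 3077.3 i$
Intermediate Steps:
$q = -17$
$F{\left(n \right)} = 10 + n^{2} + n^{\frac{5}{2}}$ ($F{\left(n \right)} = \left(n^{2} + n^{\frac{3}{2}} n\right) + 10 = \left(n^{2} + n^{\frac{5}{2}}\right) + 10 = 10 + n^{2} + n^{\frac{5}{2}}$)
$-52 + F{\left(-8 \right)} q = -52 + \left(10 + \left(-8\right)^{2} + \left(-8\right)^{\frac{5}{2}}\right) \left(-17\right) = -52 + \left(10 + 64 + 128 i \sqrt{2}\right) \left(-17\right) = -52 + \left(74 + 128 i \sqrt{2}\right) \left(-17\right) = -52 - \left(1258 + 2176 i \sqrt{2}\right) = -1310 - 2176 i \sqrt{2}$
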